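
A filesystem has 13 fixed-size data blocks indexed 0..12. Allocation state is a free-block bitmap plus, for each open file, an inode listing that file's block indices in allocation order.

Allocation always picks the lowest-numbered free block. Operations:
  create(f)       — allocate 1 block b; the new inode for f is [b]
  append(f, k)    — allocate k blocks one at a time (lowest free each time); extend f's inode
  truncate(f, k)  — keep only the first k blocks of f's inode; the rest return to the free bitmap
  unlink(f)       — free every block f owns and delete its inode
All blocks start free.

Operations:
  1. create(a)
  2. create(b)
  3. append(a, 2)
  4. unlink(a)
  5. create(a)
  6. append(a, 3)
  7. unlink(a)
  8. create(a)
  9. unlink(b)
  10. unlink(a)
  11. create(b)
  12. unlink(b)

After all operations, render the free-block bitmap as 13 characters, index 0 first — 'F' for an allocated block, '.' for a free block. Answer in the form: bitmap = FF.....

bitmap = .............

after create(a) → a:[0]  free=[F............]
after create(b) → a:[0], b:[1]  free=[FF...........]
after append(a, 2) → a:[0, 2, 3], b:[1]  free=[FFFF.........]
after unlink(a) → b:[1]  free=[.F...........]
after create(a) → a:[0], b:[1]  free=[FF...........]
after append(a, 3) → a:[0, 2, 3, 4], b:[1]  free=[FFFFF........]
after unlink(a) → b:[1]  free=[.F...........]
after create(a) → a:[0], b:[1]  free=[FF...........]
after unlink(b) → a:[0]  free=[F............]
after unlink(a) →   free=[.............]
after create(b) → b:[0]  free=[F............]
after unlink(b) →   free=[.............]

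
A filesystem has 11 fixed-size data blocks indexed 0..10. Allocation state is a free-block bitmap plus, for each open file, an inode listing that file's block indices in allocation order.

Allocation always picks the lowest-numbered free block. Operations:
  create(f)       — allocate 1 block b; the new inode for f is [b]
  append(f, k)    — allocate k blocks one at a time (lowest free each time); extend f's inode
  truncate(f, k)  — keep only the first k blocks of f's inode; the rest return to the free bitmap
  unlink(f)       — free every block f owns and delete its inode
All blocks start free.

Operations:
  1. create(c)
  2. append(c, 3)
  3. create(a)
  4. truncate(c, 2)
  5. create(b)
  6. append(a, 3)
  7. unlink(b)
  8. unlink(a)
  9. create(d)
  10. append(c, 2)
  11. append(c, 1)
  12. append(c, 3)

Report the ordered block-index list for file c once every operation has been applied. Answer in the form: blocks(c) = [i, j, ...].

blocks(c) = [0, 1, 3, 4, 5, 6, 7, 8]

create(c): bitmap=F.......... | c=[0]
append(c, 3): bitmap=FFFF....... | c=[0, 1, 2, 3]
create(a): bitmap=FFFFF...... | a=[4] c=[0, 1, 2, 3]
truncate(c, 2): bitmap=FF..F...... | a=[4] c=[0, 1]
create(b): bitmap=FFF.F...... | a=[4] b=[2] c=[0, 1]
append(a, 3): bitmap=FFFFFFF.... | a=[4, 3, 5, 6] b=[2] c=[0, 1]
unlink(b): bitmap=FF.FFFF.... | a=[4, 3, 5, 6] c=[0, 1]
unlink(a): bitmap=FF......... | c=[0, 1]
create(d): bitmap=FFF........ | c=[0, 1] d=[2]
append(c, 2): bitmap=FFFFF...... | c=[0, 1, 3, 4] d=[2]
append(c, 1): bitmap=FFFFFF..... | c=[0, 1, 3, 4, 5] d=[2]
append(c, 3): bitmap=FFFFFFFFF.. | c=[0, 1, 3, 4, 5, 6, 7, 8] d=[2]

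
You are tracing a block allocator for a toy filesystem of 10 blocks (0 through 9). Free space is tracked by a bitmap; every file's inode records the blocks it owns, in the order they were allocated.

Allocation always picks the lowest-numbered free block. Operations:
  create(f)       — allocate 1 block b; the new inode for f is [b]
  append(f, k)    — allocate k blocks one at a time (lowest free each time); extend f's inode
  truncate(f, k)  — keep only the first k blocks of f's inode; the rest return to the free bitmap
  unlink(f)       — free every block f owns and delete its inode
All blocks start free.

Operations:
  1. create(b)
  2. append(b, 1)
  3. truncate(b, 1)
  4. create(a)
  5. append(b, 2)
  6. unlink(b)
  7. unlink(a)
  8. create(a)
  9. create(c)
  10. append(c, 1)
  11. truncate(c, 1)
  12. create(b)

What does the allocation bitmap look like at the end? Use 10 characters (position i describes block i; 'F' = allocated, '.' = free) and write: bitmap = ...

[1] create(b) — b=0 (map F.........)
[2] append(b, 1) — b=0,1 (map FF........)
[3] truncate(b, 1) — b=0 (map F.........)
[4] create(a) — a=1 b=0 (map FF........)
[5] append(b, 2) — a=1 b=0,2,3 (map FFFF......)
[6] unlink(b) — a=1 (map .F........)
[7] unlink(a) —  (map ..........)
[8] create(a) — a=0 (map F.........)
[9] create(c) — a=0 c=1 (map FF........)
[10] append(c, 1) — a=0 c=1,2 (map FFF.......)
[11] truncate(c, 1) — a=0 c=1 (map FF........)
[12] create(b) — a=0 b=2 c=1 (map FFF.......)

bitmap = FFF.......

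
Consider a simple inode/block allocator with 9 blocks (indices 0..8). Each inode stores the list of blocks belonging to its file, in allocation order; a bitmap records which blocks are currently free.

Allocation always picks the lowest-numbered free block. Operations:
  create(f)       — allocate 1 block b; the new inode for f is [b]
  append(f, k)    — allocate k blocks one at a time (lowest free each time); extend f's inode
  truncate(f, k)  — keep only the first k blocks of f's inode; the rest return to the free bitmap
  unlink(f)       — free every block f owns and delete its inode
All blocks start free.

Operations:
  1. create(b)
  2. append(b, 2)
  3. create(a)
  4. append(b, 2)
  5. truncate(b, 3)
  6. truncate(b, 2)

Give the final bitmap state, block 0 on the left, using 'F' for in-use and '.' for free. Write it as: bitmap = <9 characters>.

bitmap = FF.F.....

[1] create(b) — b=0 (map F........)
[2] append(b, 2) — b=0,1,2 (map FFF......)
[3] create(a) — a=3 b=0,1,2 (map FFFF.....)
[4] append(b, 2) — a=3 b=0,1,2,4,5 (map FFFFFF...)
[5] truncate(b, 3) — a=3 b=0,1,2 (map FFFF.....)
[6] truncate(b, 2) — a=3 b=0,1 (map FF.F.....)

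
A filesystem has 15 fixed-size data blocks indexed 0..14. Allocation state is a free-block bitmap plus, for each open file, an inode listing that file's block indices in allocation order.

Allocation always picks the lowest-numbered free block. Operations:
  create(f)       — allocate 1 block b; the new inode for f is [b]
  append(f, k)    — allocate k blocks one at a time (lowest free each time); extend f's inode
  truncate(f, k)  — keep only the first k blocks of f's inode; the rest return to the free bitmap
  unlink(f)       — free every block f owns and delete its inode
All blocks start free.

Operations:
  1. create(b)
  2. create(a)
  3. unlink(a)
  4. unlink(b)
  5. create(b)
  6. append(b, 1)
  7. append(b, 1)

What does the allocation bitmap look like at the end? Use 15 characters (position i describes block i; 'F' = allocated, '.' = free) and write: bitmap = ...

bitmap = FFF............

after create(b) → b:[0]  free=[F..............]
after create(a) → a:[1], b:[0]  free=[FF.............]
after unlink(a) → b:[0]  free=[F..............]
after unlink(b) →   free=[...............]
after create(b) → b:[0]  free=[F..............]
after append(b, 1) → b:[0, 1]  free=[FF.............]
after append(b, 1) → b:[0, 1, 2]  free=[FFF............]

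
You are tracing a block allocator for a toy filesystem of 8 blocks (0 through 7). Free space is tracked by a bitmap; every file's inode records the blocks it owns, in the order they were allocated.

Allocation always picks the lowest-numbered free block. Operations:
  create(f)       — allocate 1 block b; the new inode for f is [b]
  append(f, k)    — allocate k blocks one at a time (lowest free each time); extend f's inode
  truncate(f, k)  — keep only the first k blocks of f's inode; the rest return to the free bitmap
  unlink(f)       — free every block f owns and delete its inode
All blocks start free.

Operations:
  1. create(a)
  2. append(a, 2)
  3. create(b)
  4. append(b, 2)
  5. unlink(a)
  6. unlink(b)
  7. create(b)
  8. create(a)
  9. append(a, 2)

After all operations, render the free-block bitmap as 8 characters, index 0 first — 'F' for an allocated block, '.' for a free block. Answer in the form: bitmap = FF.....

bitmap = FFFF....

  1. create(a)  ⇒  F.......  {a→[0]}
  2. append(a, 2)  ⇒  FFF.....  {a→[0, 1, 2]}
  3. create(b)  ⇒  FFFF....  {a→[0, 1, 2]; b→[3]}
  4. append(b, 2)  ⇒  FFFFFF..  {a→[0, 1, 2]; b→[3, 4, 5]}
  5. unlink(a)  ⇒  ...FFF..  {b→[3, 4, 5]}
  6. unlink(b)  ⇒  ........  {}
  7. create(b)  ⇒  F.......  {b→[0]}
  8. create(a)  ⇒  FF......  {a→[1]; b→[0]}
  9. append(a, 2)  ⇒  FFFF....  {a→[1, 2, 3]; b→[0]}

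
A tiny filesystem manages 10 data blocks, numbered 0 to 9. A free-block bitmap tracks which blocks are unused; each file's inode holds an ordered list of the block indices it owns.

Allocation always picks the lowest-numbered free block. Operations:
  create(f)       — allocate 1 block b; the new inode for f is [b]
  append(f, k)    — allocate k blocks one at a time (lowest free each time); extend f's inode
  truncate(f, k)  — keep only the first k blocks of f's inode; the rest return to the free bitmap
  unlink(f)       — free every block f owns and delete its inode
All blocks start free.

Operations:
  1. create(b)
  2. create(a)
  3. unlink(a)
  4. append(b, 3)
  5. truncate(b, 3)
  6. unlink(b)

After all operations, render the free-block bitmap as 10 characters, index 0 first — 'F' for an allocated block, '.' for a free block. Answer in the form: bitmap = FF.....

  1. create(b)  ⇒  F.........  {b→[0]}
  2. create(a)  ⇒  FF........  {a→[1]; b→[0]}
  3. unlink(a)  ⇒  F.........  {b→[0]}
  4. append(b, 3)  ⇒  FFFF......  {b→[0, 1, 2, 3]}
  5. truncate(b, 3)  ⇒  FFF.......  {b→[0, 1, 2]}
  6. unlink(b)  ⇒  ..........  {}

bitmap = ..........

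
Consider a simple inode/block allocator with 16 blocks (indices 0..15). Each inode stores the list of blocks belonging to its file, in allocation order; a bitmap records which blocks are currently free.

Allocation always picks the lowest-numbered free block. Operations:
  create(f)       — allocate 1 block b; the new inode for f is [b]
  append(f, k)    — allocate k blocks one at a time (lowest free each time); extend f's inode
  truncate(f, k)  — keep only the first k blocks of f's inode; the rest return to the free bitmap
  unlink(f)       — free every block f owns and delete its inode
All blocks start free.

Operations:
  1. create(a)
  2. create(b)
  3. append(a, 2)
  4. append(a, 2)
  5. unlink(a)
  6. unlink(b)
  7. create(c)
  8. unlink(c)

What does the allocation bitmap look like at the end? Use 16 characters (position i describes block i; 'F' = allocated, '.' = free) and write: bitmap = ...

bitmap = ................

create(a): bitmap=F............... | a=[0]
create(b): bitmap=FF.............. | a=[0] b=[1]
append(a, 2): bitmap=FFFF............ | a=[0, 2, 3] b=[1]
append(a, 2): bitmap=FFFFFF.......... | a=[0, 2, 3, 4, 5] b=[1]
unlink(a): bitmap=.F.............. | b=[1]
unlink(b): bitmap=................ | 
create(c): bitmap=F............... | c=[0]
unlink(c): bitmap=................ | 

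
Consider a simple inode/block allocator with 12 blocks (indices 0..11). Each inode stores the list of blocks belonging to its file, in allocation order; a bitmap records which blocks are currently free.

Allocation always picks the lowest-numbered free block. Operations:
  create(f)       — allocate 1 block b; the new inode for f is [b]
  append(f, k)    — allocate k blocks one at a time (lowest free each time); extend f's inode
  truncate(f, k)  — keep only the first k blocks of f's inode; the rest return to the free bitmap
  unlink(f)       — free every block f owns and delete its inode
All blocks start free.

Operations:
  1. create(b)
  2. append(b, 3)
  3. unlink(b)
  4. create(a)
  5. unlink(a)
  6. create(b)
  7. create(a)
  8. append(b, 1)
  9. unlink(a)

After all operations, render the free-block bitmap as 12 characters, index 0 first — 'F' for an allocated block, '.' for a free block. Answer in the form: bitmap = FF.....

bitmap = F.F.........

after create(b) → b:[0]  free=[F...........]
after append(b, 3) → b:[0, 1, 2, 3]  free=[FFFF........]
after unlink(b) →   free=[............]
after create(a) → a:[0]  free=[F...........]
after unlink(a) →   free=[............]
after create(b) → b:[0]  free=[F...........]
after create(a) → a:[1], b:[0]  free=[FF..........]
after append(b, 1) → a:[1], b:[0, 2]  free=[FFF.........]
after unlink(a) → b:[0, 2]  free=[F.F.........]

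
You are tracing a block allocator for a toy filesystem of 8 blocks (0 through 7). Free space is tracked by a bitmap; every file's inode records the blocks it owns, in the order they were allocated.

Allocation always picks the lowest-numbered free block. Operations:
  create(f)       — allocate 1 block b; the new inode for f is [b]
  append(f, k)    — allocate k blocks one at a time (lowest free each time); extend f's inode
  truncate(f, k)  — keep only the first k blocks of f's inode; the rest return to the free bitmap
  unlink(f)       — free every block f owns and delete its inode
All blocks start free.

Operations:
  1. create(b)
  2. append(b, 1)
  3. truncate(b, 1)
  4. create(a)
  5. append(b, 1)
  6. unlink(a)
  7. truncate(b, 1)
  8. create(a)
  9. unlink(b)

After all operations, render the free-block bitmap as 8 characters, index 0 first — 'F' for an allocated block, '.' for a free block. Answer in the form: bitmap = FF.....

[1] create(b) — b=0 (map F.......)
[2] append(b, 1) — b=0,1 (map FF......)
[3] truncate(b, 1) — b=0 (map F.......)
[4] create(a) — a=1 b=0 (map FF......)
[5] append(b, 1) — a=1 b=0,2 (map FFF.....)
[6] unlink(a) — b=0,2 (map F.F.....)
[7] truncate(b, 1) — b=0 (map F.......)
[8] create(a) — a=1 b=0 (map FF......)
[9] unlink(b) — a=1 (map .F......)

bitmap = .F......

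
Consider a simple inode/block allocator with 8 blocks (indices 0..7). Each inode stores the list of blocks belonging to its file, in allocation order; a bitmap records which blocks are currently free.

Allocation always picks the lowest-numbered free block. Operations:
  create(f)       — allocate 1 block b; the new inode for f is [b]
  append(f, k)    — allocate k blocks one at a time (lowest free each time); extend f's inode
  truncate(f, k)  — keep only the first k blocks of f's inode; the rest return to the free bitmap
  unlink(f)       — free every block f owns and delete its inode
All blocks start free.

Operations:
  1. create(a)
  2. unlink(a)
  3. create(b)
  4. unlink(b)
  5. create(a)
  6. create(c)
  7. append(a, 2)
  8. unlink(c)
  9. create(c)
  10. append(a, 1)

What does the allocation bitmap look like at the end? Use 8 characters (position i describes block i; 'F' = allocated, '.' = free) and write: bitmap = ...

create(a): bitmap=F....... | a=[0]
unlink(a): bitmap=........ | 
create(b): bitmap=F....... | b=[0]
unlink(b): bitmap=........ | 
create(a): bitmap=F....... | a=[0]
create(c): bitmap=FF...... | a=[0] c=[1]
append(a, 2): bitmap=FFFF.... | a=[0, 2, 3] c=[1]
unlink(c): bitmap=F.FF.... | a=[0, 2, 3]
create(c): bitmap=FFFF.... | a=[0, 2, 3] c=[1]
append(a, 1): bitmap=FFFFF... | a=[0, 2, 3, 4] c=[1]

bitmap = FFFFF...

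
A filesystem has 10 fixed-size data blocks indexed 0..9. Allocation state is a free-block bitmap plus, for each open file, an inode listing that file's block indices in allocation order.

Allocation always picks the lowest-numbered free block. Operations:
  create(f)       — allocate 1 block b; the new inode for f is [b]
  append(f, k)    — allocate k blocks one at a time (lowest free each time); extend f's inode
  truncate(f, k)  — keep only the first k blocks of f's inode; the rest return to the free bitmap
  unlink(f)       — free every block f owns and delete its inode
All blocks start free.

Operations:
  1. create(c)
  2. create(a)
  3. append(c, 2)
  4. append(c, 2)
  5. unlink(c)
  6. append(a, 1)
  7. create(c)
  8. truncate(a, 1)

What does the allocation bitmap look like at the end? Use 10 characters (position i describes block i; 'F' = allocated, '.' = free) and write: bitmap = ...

bitmap = .FF.......

after create(c) → c:[0]  free=[F.........]
after create(a) → a:[1], c:[0]  free=[FF........]
after append(c, 2) → a:[1], c:[0, 2, 3]  free=[FFFF......]
after append(c, 2) → a:[1], c:[0, 2, 3, 4, 5]  free=[FFFFFF....]
after unlink(c) → a:[1]  free=[.F........]
after append(a, 1) → a:[1, 0]  free=[FF........]
after create(c) → a:[1, 0], c:[2]  free=[FFF.......]
after truncate(a, 1) → a:[1], c:[2]  free=[.FF.......]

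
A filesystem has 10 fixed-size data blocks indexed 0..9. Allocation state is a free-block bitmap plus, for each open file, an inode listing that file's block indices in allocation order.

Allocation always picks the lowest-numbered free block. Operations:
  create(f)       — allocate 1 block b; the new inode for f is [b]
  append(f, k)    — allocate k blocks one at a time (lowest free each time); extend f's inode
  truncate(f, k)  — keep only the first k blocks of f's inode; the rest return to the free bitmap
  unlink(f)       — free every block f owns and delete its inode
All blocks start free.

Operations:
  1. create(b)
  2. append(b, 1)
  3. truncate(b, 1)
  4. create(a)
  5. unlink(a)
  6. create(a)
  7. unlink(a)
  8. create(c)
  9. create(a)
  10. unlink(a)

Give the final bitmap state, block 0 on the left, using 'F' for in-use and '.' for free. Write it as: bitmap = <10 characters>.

create(b): bitmap=F......... | b=[0]
append(b, 1): bitmap=FF........ | b=[0, 1]
truncate(b, 1): bitmap=F......... | b=[0]
create(a): bitmap=FF........ | a=[1] b=[0]
unlink(a): bitmap=F......... | b=[0]
create(a): bitmap=FF........ | a=[1] b=[0]
unlink(a): bitmap=F......... | b=[0]
create(c): bitmap=FF........ | b=[0] c=[1]
create(a): bitmap=FFF....... | a=[2] b=[0] c=[1]
unlink(a): bitmap=FF........ | b=[0] c=[1]

bitmap = FF........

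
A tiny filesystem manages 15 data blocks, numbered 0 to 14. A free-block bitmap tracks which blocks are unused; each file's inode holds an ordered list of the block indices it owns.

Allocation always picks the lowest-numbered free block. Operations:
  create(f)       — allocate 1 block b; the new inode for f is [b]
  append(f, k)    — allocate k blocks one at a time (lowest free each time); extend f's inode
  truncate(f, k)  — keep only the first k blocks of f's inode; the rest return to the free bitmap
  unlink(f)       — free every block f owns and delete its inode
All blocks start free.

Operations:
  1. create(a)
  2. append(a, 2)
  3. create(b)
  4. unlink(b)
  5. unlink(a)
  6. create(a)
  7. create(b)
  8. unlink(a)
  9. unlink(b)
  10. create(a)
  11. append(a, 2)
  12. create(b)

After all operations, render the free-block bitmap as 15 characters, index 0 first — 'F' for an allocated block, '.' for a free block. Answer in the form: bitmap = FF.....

bitmap = FFFF...........

create(a): bitmap=F.............. | a=[0]
append(a, 2): bitmap=FFF............ | a=[0, 1, 2]
create(b): bitmap=FFFF........... | a=[0, 1, 2] b=[3]
unlink(b): bitmap=FFF............ | a=[0, 1, 2]
unlink(a): bitmap=............... | 
create(a): bitmap=F.............. | a=[0]
create(b): bitmap=FF............. | a=[0] b=[1]
unlink(a): bitmap=.F............. | b=[1]
unlink(b): bitmap=............... | 
create(a): bitmap=F.............. | a=[0]
append(a, 2): bitmap=FFF............ | a=[0, 1, 2]
create(b): bitmap=FFFF........... | a=[0, 1, 2] b=[3]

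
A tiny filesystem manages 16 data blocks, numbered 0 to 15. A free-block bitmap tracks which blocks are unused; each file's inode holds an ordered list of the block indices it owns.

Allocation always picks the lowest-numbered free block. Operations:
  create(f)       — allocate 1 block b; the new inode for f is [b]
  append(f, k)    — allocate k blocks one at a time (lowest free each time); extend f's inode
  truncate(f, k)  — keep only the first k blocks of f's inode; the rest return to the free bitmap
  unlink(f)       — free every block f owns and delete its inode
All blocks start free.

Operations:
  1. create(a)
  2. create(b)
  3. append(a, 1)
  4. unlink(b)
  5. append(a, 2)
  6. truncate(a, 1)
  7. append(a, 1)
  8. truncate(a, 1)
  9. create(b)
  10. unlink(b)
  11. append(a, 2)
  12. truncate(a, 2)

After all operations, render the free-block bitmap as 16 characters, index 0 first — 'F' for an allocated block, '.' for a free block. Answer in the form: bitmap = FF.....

[1] create(a) — a=0 (map F...............)
[2] create(b) — a=0 b=1 (map FF..............)
[3] append(a, 1) — a=0,2 b=1 (map FFF.............)
[4] unlink(b) — a=0,2 (map F.F.............)
[5] append(a, 2) — a=0,2,1,3 (map FFFF............)
[6] truncate(a, 1) — a=0 (map F...............)
[7] append(a, 1) — a=0,1 (map FF..............)
[8] truncate(a, 1) — a=0 (map F...............)
[9] create(b) — a=0 b=1 (map FF..............)
[10] unlink(b) — a=0 (map F...............)
[11] append(a, 2) — a=0,1,2 (map FFF.............)
[12] truncate(a, 2) — a=0,1 (map FF..............)

bitmap = FF..............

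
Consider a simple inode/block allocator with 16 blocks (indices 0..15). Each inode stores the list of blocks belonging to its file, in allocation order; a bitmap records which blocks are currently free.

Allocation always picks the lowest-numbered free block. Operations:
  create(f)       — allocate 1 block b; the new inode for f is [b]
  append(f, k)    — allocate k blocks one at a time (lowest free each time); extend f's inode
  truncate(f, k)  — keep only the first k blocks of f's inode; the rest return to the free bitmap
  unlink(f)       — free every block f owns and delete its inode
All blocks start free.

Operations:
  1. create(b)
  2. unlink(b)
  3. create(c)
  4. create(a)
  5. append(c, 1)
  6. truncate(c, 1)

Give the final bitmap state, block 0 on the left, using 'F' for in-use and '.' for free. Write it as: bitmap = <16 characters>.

  1. create(b)  ⇒  F...............  {b→[0]}
  2. unlink(b)  ⇒  ................  {}
  3. create(c)  ⇒  F...............  {c→[0]}
  4. create(a)  ⇒  FF..............  {a→[1]; c→[0]}
  5. append(c, 1)  ⇒  FFF.............  {a→[1]; c→[0, 2]}
  6. truncate(c, 1)  ⇒  FF..............  {a→[1]; c→[0]}

bitmap = FF..............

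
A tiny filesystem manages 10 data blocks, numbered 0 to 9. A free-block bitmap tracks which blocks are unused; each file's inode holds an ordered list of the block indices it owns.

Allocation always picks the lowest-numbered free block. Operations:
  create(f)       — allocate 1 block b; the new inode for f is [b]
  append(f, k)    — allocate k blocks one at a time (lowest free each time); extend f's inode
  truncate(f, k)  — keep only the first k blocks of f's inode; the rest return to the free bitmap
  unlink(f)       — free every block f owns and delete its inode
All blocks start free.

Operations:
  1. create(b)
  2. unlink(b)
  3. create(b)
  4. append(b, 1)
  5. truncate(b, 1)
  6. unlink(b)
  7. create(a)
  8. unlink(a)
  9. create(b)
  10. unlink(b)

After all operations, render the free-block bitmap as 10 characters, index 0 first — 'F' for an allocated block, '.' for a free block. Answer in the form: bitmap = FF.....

after create(b) → b:[0]  free=[F.........]
after unlink(b) →   free=[..........]
after create(b) → b:[0]  free=[F.........]
after append(b, 1) → b:[0, 1]  free=[FF........]
after truncate(b, 1) → b:[0]  free=[F.........]
after unlink(b) →   free=[..........]
after create(a) → a:[0]  free=[F.........]
after unlink(a) →   free=[..........]
after create(b) → b:[0]  free=[F.........]
after unlink(b) →   free=[..........]

bitmap = ..........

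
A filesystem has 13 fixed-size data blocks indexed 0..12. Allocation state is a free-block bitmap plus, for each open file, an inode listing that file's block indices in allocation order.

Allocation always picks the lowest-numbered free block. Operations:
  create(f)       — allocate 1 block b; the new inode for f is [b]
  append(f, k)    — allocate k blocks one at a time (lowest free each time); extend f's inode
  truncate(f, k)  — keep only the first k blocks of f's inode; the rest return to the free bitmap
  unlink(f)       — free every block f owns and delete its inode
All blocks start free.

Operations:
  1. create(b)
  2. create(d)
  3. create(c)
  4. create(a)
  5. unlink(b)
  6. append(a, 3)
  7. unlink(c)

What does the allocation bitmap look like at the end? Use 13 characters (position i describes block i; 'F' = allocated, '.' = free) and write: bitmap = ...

bitmap = FF.FFF.......

  1. create(b)  ⇒  F............  {b→[0]}
  2. create(d)  ⇒  FF...........  {b→[0]; d→[1]}
  3. create(c)  ⇒  FFF..........  {b→[0]; c→[2]; d→[1]}
  4. create(a)  ⇒  FFFF.........  {a→[3]; b→[0]; c→[2]; d→[1]}
  5. unlink(b)  ⇒  .FFF.........  {a→[3]; c→[2]; d→[1]}
  6. append(a, 3)  ⇒  FFFFFF.......  {a→[3, 0, 4, 5]; c→[2]; d→[1]}
  7. unlink(c)  ⇒  FF.FFF.......  {a→[3, 0, 4, 5]; d→[1]}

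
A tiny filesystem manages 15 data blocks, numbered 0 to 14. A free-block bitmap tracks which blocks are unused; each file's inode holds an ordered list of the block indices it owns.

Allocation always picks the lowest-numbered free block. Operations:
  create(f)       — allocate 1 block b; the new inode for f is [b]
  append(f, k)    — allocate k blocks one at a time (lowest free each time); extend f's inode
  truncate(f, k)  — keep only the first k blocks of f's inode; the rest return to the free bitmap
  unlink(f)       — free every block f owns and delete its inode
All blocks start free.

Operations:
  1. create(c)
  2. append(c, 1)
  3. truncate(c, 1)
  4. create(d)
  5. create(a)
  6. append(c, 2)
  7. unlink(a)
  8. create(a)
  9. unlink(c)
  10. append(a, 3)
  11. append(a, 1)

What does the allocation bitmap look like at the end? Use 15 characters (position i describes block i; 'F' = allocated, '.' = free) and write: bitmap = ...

bitmap = FFFFFF.........

  1. create(c)  ⇒  F..............  {c→[0]}
  2. append(c, 1)  ⇒  FF.............  {c→[0, 1]}
  3. truncate(c, 1)  ⇒  F..............  {c→[0]}
  4. create(d)  ⇒  FF.............  {c→[0]; d→[1]}
  5. create(a)  ⇒  FFF............  {a→[2]; c→[0]; d→[1]}
  6. append(c, 2)  ⇒  FFFFF..........  {a→[2]; c→[0, 3, 4]; d→[1]}
  7. unlink(a)  ⇒  FF.FF..........  {c→[0, 3, 4]; d→[1]}
  8. create(a)  ⇒  FFFFF..........  {a→[2]; c→[0, 3, 4]; d→[1]}
  9. unlink(c)  ⇒  .FF............  {a→[2]; d→[1]}
  10. append(a, 3)  ⇒  FFFFF..........  {a→[2, 0, 3, 4]; d→[1]}
  11. append(a, 1)  ⇒  FFFFFF.........  {a→[2, 0, 3, 4, 5]; d→[1]}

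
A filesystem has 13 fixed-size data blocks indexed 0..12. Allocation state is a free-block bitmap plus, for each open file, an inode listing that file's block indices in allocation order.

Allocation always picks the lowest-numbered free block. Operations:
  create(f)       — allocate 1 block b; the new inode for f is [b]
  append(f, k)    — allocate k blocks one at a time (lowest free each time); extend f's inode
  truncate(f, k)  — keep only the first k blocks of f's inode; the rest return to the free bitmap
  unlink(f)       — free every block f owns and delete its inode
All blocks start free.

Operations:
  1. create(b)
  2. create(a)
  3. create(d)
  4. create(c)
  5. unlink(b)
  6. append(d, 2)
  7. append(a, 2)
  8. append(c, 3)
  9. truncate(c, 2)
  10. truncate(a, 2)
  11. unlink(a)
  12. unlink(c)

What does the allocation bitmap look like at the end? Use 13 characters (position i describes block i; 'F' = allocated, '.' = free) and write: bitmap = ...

after create(b) → b:[0]  free=[F............]
after create(a) → a:[1], b:[0]  free=[FF...........]
after create(d) → a:[1], b:[0], d:[2]  free=[FFF..........]
after create(c) → a:[1], b:[0], c:[3], d:[2]  free=[FFFF.........]
after unlink(b) → a:[1], c:[3], d:[2]  free=[.FFF.........]
after append(d, 2) → a:[1], c:[3], d:[2, 0, 4]  free=[FFFFF........]
after append(a, 2) → a:[1, 5, 6], c:[3], d:[2, 0, 4]  free=[FFFFFFF......]
after append(c, 3) → a:[1, 5, 6], c:[3, 7, 8, 9], d:[2, 0, 4]  free=[FFFFFFFFFF...]
after truncate(c, 2) → a:[1, 5, 6], c:[3, 7], d:[2, 0, 4]  free=[FFFFFFFF.....]
after truncate(a, 2) → a:[1, 5], c:[3, 7], d:[2, 0, 4]  free=[FFFFFF.F.....]
after unlink(a) → c:[3, 7], d:[2, 0, 4]  free=[F.FFF..F.....]
after unlink(c) → d:[2, 0, 4]  free=[F.F.F........]

bitmap = F.F.F........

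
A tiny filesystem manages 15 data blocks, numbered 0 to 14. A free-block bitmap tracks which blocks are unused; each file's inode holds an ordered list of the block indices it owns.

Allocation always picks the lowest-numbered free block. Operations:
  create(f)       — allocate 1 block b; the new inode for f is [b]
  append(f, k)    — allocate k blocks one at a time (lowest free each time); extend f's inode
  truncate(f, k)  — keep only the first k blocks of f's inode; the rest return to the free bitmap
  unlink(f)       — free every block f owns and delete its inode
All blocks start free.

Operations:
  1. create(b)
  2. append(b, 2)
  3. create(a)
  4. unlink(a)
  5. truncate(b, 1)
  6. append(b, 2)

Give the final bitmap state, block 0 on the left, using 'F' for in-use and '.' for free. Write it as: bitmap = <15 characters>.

create(b): bitmap=F.............. | b=[0]
append(b, 2): bitmap=FFF............ | b=[0, 1, 2]
create(a): bitmap=FFFF........... | a=[3] b=[0, 1, 2]
unlink(a): bitmap=FFF............ | b=[0, 1, 2]
truncate(b, 1): bitmap=F.............. | b=[0]
append(b, 2): bitmap=FFF............ | b=[0, 1, 2]

bitmap = FFF............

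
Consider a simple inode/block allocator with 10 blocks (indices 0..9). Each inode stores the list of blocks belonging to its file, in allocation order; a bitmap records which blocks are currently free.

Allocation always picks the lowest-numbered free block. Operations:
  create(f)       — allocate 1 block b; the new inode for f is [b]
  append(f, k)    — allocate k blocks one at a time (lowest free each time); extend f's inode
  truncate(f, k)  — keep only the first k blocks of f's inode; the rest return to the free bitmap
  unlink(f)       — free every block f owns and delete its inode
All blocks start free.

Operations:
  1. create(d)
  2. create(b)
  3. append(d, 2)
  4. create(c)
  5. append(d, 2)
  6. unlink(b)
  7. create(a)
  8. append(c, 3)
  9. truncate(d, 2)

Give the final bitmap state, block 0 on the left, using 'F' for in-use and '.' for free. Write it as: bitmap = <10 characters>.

  1. create(d)  ⇒  F.........  {d→[0]}
  2. create(b)  ⇒  FF........  {b→[1]; d→[0]}
  3. append(d, 2)  ⇒  FFFF......  {b→[1]; d→[0, 2, 3]}
  4. create(c)  ⇒  FFFFF.....  {b→[1]; c→[4]; d→[0, 2, 3]}
  5. append(d, 2)  ⇒  FFFFFFF...  {b→[1]; c→[4]; d→[0, 2, 3, 5, 6]}
  6. unlink(b)  ⇒  F.FFFFF...  {c→[4]; d→[0, 2, 3, 5, 6]}
  7. create(a)  ⇒  FFFFFFF...  {a→[1]; c→[4]; d→[0, 2, 3, 5, 6]}
  8. append(c, 3)  ⇒  FFFFFFFFFF  {a→[1]; c→[4, 7, 8, 9]; d→[0, 2, 3, 5, 6]}
  9. truncate(d, 2)  ⇒  FFF.F..FFF  {a→[1]; c→[4, 7, 8, 9]; d→[0, 2]}

bitmap = FFF.F..FFF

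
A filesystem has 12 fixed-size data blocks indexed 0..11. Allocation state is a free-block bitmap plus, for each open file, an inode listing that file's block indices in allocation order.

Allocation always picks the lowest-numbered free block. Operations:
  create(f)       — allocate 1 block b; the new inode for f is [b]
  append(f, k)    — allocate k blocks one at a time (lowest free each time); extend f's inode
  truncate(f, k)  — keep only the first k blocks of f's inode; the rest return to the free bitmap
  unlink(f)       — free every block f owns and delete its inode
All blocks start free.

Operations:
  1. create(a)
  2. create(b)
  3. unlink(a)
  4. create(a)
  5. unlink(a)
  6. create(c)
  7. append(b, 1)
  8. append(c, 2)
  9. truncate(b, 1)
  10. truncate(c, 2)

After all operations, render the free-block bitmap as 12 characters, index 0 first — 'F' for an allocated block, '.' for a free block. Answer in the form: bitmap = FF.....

bitmap = FF.F........

[1] create(a) — a=0 (map F...........)
[2] create(b) — a=0 b=1 (map FF..........)
[3] unlink(a) — b=1 (map .F..........)
[4] create(a) — a=0 b=1 (map FF..........)
[5] unlink(a) — b=1 (map .F..........)
[6] create(c) — b=1 c=0 (map FF..........)
[7] append(b, 1) — b=1,2 c=0 (map FFF.........)
[8] append(c, 2) — b=1,2 c=0,3,4 (map FFFFF.......)
[9] truncate(b, 1) — b=1 c=0,3,4 (map FF.FF.......)
[10] truncate(c, 2) — b=1 c=0,3 (map FF.F........)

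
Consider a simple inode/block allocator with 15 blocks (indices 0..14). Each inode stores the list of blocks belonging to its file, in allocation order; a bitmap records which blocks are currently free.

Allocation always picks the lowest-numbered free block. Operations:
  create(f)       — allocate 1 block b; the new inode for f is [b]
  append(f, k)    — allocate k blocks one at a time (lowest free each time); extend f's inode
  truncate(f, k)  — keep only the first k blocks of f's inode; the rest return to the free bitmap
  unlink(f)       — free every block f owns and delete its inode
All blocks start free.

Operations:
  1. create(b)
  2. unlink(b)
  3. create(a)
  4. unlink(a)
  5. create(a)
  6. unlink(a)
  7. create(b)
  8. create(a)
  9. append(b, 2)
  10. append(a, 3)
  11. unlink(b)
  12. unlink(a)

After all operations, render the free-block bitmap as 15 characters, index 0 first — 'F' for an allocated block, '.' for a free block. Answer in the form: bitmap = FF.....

bitmap = ...............

[1] create(b) — b=0 (map F..............)
[2] unlink(b) —  (map ...............)
[3] create(a) — a=0 (map F..............)
[4] unlink(a) —  (map ...............)
[5] create(a) — a=0 (map F..............)
[6] unlink(a) —  (map ...............)
[7] create(b) — b=0 (map F..............)
[8] create(a) — a=1 b=0 (map FF.............)
[9] append(b, 2) — a=1 b=0,2,3 (map FFFF...........)
[10] append(a, 3) — a=1,4,5,6 b=0,2,3 (map FFFFFFF........)
[11] unlink(b) — a=1,4,5,6 (map .F..FFF........)
[12] unlink(a) —  (map ...............)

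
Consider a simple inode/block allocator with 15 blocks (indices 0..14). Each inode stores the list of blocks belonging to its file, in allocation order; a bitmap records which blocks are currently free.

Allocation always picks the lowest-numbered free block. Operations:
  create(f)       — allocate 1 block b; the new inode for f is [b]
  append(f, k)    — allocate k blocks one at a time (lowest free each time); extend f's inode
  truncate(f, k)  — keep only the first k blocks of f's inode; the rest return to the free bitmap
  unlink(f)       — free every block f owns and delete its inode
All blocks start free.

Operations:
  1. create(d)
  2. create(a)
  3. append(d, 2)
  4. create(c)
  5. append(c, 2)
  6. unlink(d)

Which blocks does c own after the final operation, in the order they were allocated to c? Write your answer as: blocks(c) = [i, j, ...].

after create(d) → d:[0]  free=[F..............]
after create(a) → a:[1], d:[0]  free=[FF.............]
after append(d, 2) → a:[1], d:[0, 2, 3]  free=[FFFF...........]
after create(c) → a:[1], c:[4], d:[0, 2, 3]  free=[FFFFF..........]
after append(c, 2) → a:[1], c:[4, 5, 6], d:[0, 2, 3]  free=[FFFFFFF........]
after unlink(d) → a:[1], c:[4, 5, 6]  free=[.F..FFF........]

blocks(c) = [4, 5, 6]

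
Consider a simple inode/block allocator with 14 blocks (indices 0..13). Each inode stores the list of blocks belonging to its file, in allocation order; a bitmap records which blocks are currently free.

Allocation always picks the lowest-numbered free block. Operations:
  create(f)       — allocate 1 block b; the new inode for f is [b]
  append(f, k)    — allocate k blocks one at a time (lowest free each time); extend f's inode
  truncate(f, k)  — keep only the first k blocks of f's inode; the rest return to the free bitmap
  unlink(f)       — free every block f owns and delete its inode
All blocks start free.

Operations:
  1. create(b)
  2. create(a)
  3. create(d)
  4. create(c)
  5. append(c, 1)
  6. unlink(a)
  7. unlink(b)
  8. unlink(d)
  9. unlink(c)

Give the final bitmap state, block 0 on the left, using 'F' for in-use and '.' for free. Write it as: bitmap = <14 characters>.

bitmap = ..............

create(b): bitmap=F............. | b=[0]
create(a): bitmap=FF............ | a=[1] b=[0]
create(d): bitmap=FFF........... | a=[1] b=[0] d=[2]
create(c): bitmap=FFFF.......... | a=[1] b=[0] c=[3] d=[2]
append(c, 1): bitmap=FFFFF......... | a=[1] b=[0] c=[3, 4] d=[2]
unlink(a): bitmap=F.FFF......... | b=[0] c=[3, 4] d=[2]
unlink(b): bitmap=..FFF......... | c=[3, 4] d=[2]
unlink(d): bitmap=...FF......... | c=[3, 4]
unlink(c): bitmap=.............. | 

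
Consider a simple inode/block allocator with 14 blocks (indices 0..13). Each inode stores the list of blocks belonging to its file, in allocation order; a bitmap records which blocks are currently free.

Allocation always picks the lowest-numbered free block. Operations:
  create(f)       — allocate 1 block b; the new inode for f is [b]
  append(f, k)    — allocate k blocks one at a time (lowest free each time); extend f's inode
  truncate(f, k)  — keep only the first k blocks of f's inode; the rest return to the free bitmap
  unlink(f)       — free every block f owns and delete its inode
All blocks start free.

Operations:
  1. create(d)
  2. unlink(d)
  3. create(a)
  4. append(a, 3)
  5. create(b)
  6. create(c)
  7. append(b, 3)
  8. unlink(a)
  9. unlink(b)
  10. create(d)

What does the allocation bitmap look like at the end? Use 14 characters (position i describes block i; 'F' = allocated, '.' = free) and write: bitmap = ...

bitmap = F....F........

create(d): bitmap=F............. | d=[0]
unlink(d): bitmap=.............. | 
create(a): bitmap=F............. | a=[0]
append(a, 3): bitmap=FFFF.......... | a=[0, 1, 2, 3]
create(b): bitmap=FFFFF......... | a=[0, 1, 2, 3] b=[4]
create(c): bitmap=FFFFFF........ | a=[0, 1, 2, 3] b=[4] c=[5]
append(b, 3): bitmap=FFFFFFFFF..... | a=[0, 1, 2, 3] b=[4, 6, 7, 8] c=[5]
unlink(a): bitmap=....FFFFF..... | b=[4, 6, 7, 8] c=[5]
unlink(b): bitmap=.....F........ | c=[5]
create(d): bitmap=F....F........ | c=[5] d=[0]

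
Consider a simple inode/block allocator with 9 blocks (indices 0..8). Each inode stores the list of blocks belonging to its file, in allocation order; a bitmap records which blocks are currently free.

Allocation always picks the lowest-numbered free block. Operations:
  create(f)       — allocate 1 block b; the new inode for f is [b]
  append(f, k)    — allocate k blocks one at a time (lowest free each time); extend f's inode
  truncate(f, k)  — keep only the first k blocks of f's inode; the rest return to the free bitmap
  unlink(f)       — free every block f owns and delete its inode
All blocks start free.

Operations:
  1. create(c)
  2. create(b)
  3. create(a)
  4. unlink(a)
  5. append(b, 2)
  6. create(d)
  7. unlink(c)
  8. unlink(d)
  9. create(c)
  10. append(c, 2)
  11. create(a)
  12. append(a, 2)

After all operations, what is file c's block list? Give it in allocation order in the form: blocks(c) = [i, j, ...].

blocks(c) = [0, 4, 5]

create(c): bitmap=F........ | c=[0]
create(b): bitmap=FF....... | b=[1] c=[0]
create(a): bitmap=FFF...... | a=[2] b=[1] c=[0]
unlink(a): bitmap=FF....... | b=[1] c=[0]
append(b, 2): bitmap=FFFF..... | b=[1, 2, 3] c=[0]
create(d): bitmap=FFFFF.... | b=[1, 2, 3] c=[0] d=[4]
unlink(c): bitmap=.FFFF.... | b=[1, 2, 3] d=[4]
unlink(d): bitmap=.FFF..... | b=[1, 2, 3]
create(c): bitmap=FFFF..... | b=[1, 2, 3] c=[0]
append(c, 2): bitmap=FFFFFF... | b=[1, 2, 3] c=[0, 4, 5]
create(a): bitmap=FFFFFFF.. | a=[6] b=[1, 2, 3] c=[0, 4, 5]
append(a, 2): bitmap=FFFFFFFFF | a=[6, 7, 8] b=[1, 2, 3] c=[0, 4, 5]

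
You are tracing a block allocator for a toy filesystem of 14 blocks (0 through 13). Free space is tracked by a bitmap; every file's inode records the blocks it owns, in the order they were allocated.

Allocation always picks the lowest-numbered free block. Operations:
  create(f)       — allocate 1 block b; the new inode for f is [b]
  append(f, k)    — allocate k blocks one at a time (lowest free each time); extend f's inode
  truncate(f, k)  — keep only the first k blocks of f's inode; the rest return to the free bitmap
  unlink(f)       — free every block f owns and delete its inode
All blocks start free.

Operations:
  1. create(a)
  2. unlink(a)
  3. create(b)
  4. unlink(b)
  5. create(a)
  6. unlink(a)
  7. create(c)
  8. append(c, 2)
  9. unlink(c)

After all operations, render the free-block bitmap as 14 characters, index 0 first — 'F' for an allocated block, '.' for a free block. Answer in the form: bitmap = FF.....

bitmap = ..............

after create(a) → a:[0]  free=[F.............]
after unlink(a) →   free=[..............]
after create(b) → b:[0]  free=[F.............]
after unlink(b) →   free=[..............]
after create(a) → a:[0]  free=[F.............]
after unlink(a) →   free=[..............]
after create(c) → c:[0]  free=[F.............]
after append(c, 2) → c:[0, 1, 2]  free=[FFF...........]
after unlink(c) →   free=[..............]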